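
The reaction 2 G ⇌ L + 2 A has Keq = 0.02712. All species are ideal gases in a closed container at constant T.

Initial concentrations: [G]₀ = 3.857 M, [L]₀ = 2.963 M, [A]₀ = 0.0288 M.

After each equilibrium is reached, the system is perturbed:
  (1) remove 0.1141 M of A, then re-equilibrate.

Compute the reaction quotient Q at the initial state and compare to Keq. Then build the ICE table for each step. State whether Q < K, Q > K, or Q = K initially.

Q₀ = 1.6520e-04 vs Keq = 0.02712 ⇒ Q<K, forward
Step 1:
                  G         L         A
  Initial     3.857     2.963    0.0288
  Change    -0.3029    0.1514    0.3029
  Equil       3.554     3.114    0.3317
  solve Keq expr → x = 0.1514; check Q = 0.02712
Then remove 0.1141 M of A.
Step 2:
                  G         L         A
  Initial     3.554     3.114    0.2176
  Change     -0.102   0.05099     0.102
  Equil       3.452     3.165    0.3195
  solve Keq expr → x = 0.05099; check Q = 0.02712

Q₀ = 1.6520e-04; Q < K (proceeds forward)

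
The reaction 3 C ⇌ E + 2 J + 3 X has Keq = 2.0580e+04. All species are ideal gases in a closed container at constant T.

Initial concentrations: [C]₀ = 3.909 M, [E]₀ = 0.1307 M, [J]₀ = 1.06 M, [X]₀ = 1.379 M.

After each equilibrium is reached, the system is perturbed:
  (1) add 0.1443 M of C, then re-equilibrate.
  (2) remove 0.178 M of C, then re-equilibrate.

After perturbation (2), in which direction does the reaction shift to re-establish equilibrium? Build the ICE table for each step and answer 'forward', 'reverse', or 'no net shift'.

Q₀ = 0.006447 vs Keq = 2.0580e+04 ⇒ Q<K, forward
Step 1:
                   C          E          J          X
  Initial      3.909     0.1307       1.06      1.379
  Change      -3.475      1.158      2.317      3.475
  Equil       0.4339      1.289      3.377      4.854
  solve Keq expr → x = 1.158; check Q = 2.0580e+04
Then add 0.1443 M of C.
Step 2:
                   C          E          J          X
  Initial     0.5782      1.289      3.377      4.854
  Change     -0.1216    0.04055     0.0811     0.1216
  Equil       0.4565       1.33      3.458      4.976
  solve Keq expr → x = 0.04055; check Q = 2.0580e+04
Then remove 0.178 M of C.
Step 3:
                   C          E          J          X
  Initial     0.2785       1.33      3.458      4.976
  Change      0.1501   -0.05004    -0.1001    -0.1501
  Equil       0.4287       1.28      3.358      4.826
  solve Keq expr → x = -0.05004; check Q = 2.0580e+04

Direction: reverse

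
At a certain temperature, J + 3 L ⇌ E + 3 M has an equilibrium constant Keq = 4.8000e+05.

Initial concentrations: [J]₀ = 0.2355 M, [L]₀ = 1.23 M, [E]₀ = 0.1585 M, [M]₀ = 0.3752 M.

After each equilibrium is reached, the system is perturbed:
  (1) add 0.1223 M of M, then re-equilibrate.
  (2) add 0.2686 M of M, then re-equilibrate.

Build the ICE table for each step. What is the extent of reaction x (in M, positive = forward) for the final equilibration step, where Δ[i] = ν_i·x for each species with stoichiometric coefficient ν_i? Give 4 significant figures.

x = -8.2791e-06 M

Q₀ = 0.0191 vs Keq = 4.8000e+05 ⇒ Q<K, forward
Step 1:
                  J         L         E         M
  Initial    0.2355      1.23    0.1585    0.3752
  Change    -0.2355   -0.7065    0.2355    0.7065
  Equil   7.2400e-06    0.5235     0.394     1.082
  solve Keq expr → x = 0.2355; check Q = 4.8000e+05
Then add 0.1223 M of M.
Step 2:
                  J         L         E         M
  Initial 7.2400e-06    0.5235     0.394     1.204
  Change  2.7431e-06 8.2294e-06 -2.7431e-06 -8.2294e-06
  Equil   9.9831e-06    0.5235     0.394     1.204
  solve Keq expr → x = -2.7431e-06; check Q = 4.8000e+05
Then add 0.2686 M of M.
Step 3:
                  J         L         E         M
  Initial 9.9831e-06    0.5235     0.394     1.473
  Change  8.2791e-06 2.4837e-05 -8.2791e-06 -2.4837e-05
  Equil   1.8262e-05    0.5236     0.394     1.473
  solve Keq expr → x = -8.2791e-06; check Q = 4.8000e+05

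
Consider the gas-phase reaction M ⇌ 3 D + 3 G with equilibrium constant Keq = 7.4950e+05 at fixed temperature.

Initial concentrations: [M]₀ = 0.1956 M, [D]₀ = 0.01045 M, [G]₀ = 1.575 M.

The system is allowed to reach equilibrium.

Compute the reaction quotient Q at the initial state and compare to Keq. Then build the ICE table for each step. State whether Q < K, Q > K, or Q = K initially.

Q₀ = 2.2794e-05 vs Keq = 7.4950e+05 ⇒ Q<K, forward
Step 1:
                    M           D           G
  Initial      0.1956     0.01045       1.575
  Change      -0.1956      0.5868      0.5868
  Equil    2.8716e-06      0.5972       2.162
  solve Keq expr → x = 0.1956; check Q = 7.4950e+05

Q₀ = 2.2794e-05; Q < K (proceeds forward)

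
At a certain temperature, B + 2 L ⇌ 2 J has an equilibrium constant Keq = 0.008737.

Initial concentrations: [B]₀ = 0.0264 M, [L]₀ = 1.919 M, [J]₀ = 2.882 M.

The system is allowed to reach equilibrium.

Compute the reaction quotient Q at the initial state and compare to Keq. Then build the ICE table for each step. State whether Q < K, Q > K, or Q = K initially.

Q₀ = 85.43 vs Keq = 0.008737 ⇒ Q>K, reverse
Step 1:
                   B          L          J
  init        0.0264      1.919      2.882
  Δ            1.215      2.429     -2.429
  eq           1.241      4.348     0.4528
  solve Keq expr → x = -1.215; check Q = 0.008737

Q₀ = 85.43; Q > K (proceeds reverse)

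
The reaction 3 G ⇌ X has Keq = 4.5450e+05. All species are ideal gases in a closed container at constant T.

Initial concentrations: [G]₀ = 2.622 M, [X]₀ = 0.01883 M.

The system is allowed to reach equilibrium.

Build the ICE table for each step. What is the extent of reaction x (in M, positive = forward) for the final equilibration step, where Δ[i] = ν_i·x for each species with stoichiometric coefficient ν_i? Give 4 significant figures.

x = 0.8698 M

Q₀ = 0.001045 vs Keq = 4.5450e+05 ⇒ Q<K, forward
Step 1:
                   G          X
  Initial      2.622    0.01883
  Change      -2.609     0.8698
  Equil       0.0125     0.8887
  solve Keq expr → x = 0.8698; check Q = 4.5450e+05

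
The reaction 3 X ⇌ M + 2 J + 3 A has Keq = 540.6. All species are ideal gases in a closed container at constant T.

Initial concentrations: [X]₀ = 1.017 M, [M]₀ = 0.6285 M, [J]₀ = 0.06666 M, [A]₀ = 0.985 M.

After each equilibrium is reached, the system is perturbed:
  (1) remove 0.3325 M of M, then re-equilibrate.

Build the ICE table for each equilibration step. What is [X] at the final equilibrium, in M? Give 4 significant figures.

Q₀ = 0.002537 vs Keq = 540.6 ⇒ Q<K, forward
Step 1:
                   X          M          J          A
  I            1.017     0.6285    0.06666      0.985
  C          -0.8548     0.2849     0.5699     0.8548
  E           0.1622     0.9134     0.6366       1.84
  solve Keq expr → x = 0.2849; check Q = 540.6
Then remove 0.3325 M of M.
Step 2:
                   X          M          J          A
  I           0.1622     0.5809     0.6366       1.84
  C         -0.01891   0.006302     0.0126    0.01891
  E           0.1433     0.5872     0.6492      1.859
  solve Keq expr → x = 0.006302; check Q = 540.6

[X]_eq = 0.1433 M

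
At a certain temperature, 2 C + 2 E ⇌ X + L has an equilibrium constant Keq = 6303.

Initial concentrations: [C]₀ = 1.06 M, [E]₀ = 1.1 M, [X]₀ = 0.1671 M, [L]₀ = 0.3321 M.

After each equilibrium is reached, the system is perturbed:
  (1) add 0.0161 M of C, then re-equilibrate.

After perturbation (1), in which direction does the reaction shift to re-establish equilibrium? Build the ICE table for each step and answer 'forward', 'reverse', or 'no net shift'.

Q₀ = 0.04082 vs Keq = 6303 ⇒ Q<K, forward
Step 1:
                  C         E         X         L
  init         1.06       1.1    0.1671    0.3321
  Δ         -0.9817   -0.9817    0.4908    0.4908
  eq        0.07833    0.1183    0.6579    0.8229
  solve Keq expr → x = 0.4908; check Q = 6303
Then add 0.0161 M of C.
Step 2:
                  C         E         X         L
  init      0.09443    0.1183    0.6579    0.8229
  Δ       -0.009071 -0.009071  0.004535  0.004535
  eq        0.08536    0.1093    0.6625    0.8275
  solve Keq expr → x = 0.004535; check Q = 6303

Direction: forward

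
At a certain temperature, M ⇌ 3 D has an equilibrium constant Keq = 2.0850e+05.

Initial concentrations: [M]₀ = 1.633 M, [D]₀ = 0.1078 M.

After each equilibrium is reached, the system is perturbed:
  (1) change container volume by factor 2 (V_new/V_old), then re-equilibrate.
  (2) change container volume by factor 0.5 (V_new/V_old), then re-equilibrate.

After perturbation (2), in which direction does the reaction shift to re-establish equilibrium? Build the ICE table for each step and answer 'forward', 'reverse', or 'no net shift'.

Q₀ = 7.6713e-04 vs Keq = 2.0850e+05 ⇒ Q<K, forward
Step 1:
                    M           D
  I             1.633      0.1078
  C            -1.632       4.897
  E        6.0132e-04       5.005
  solve Keq expr → x = 1.632; check Q = 2.0850e+05
Then change container volume by factor 2 (V_new/V_old).
Step 2:
                    M           D
  I        3.0066e-04       2.502
  C       -2.2543e-04  6.7630e-04
  E        7.5226e-05       2.503
  solve Keq expr → x = 2.2543e-04; check Q = 2.0850e+05
Then change container volume by factor 0.5 (V_new/V_old).
Step 3:
                    M           D
  I        1.5045e-04       5.006
  C        4.5087e-04   -0.001353
  E        6.0132e-04       5.005
  solve Keq expr → x = -4.5087e-04; check Q = 2.0850e+05

Direction: reverse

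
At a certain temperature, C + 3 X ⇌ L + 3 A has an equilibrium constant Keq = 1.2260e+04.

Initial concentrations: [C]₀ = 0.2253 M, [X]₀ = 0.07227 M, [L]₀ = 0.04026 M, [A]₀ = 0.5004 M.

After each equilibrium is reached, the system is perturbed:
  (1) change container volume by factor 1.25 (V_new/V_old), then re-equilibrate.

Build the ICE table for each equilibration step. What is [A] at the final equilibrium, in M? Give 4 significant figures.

Q₀ = 59.32 vs Keq = 1.2260e+04 ⇒ Q<K, forward
Step 1:
                   C          X          L          A
  Initial     0.2253    0.07227    0.04026     0.5004
  Change    -0.01879   -0.05636    0.01879    0.05636
  Equil       0.2065    0.01591    0.05905     0.5568
  solve Keq expr → x = 0.01879; check Q = 1.2260e+04
Then change container volume by factor 1.25 (V_new/V_old).
Step 2:
                   C          X          L          A
  Initial     0.1652    0.01273    0.04724     0.4454
  Change           0          0          0          0
  Equil       0.1652    0.01273    0.04724     0.4454
  solve Keq expr → x = 0; check Q = 1.2260e+04

[A]_eq = 0.4454 M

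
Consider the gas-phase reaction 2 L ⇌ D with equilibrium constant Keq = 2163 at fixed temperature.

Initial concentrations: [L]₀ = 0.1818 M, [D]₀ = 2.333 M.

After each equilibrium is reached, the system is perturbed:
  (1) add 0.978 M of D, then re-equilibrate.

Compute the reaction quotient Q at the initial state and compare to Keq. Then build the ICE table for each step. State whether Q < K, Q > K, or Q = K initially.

Q₀ = 70.59 vs Keq = 2163 ⇒ Q<K, forward
Step 1:
                  L         D
  init       0.1818     2.333
  Δ         -0.1484   0.07422
  eq        0.03336     2.407
  solve Keq expr → x = 0.07422; check Q = 2163
Then add 0.978 M of D.
Step 2:
                  L         D
  init      0.03336     3.385
  Δ        0.006182 -0.003091
  eq        0.03954     3.382
  solve Keq expr → x = -0.003091; check Q = 2163

Q₀ = 70.59; Q < K (proceeds forward)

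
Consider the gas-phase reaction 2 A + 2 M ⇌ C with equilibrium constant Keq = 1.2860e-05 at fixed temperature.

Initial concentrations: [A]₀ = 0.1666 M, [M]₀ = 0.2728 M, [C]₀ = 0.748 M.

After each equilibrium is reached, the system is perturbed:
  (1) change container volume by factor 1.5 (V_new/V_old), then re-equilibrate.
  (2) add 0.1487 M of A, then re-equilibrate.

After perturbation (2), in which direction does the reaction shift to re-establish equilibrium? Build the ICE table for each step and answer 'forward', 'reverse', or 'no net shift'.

Q₀ = 362.1 vs Keq = 1.2860e-05 ⇒ Q>K, reverse
Step 1:
                   A          M          C
  I           0.1666     0.2728      0.748
  C            1.496      1.496    -0.7479
  E            1.662      1.769 1.1116e-04
  solve Keq expr → x = -0.7479; check Q = 1.2860e-05
Then change container volume by factor 1.5 (V_new/V_old).
Step 2:
                   A          M          C
  I            1.108      1.179 7.4107e-05
  C       1.0428e-04 1.0428e-04 -5.2141e-05
  E            1.108      1.179 2.1966e-05
  solve Keq expr → x = -5.2141e-05; check Q = 1.2860e-05
Then add 0.1487 M of A.
Step 3:
                   A          M          C
  I            1.257      1.179 2.1966e-05
  C       -1.2576e-05 -1.2576e-05 6.2881e-06
  E            1.257      1.179 2.8254e-05
  solve Keq expr → x = 6.2881e-06; check Q = 1.2860e-05

Direction: forward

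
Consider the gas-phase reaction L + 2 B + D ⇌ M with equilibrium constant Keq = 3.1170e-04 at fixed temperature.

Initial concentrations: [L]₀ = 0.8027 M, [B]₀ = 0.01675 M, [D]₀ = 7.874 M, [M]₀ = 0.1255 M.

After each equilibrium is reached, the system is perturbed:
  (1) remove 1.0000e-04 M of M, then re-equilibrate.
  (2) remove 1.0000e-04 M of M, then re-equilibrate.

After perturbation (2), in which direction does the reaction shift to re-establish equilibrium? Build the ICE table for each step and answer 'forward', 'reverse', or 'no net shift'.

Q₀ = 70.77 vs Keq = 3.1170e-04 ⇒ Q>K, reverse
Step 1:
                  L         B         D         M
  Initial    0.8027   0.01675     7.874    0.1255
  Change     0.1253    0.2507    0.1253   -0.1253
  Equil       0.928    0.2674     7.999 1.6548e-04
  solve Keq expr → x = -0.1253; check Q = 3.1170e-04
Then remove 1.0000e-04 M of M.
Step 2:
                  L         B         D         M
  Initial     0.928    0.2674     7.999 6.5478e-05
  Change  -9.9733e-05 -1.9947e-04 -9.9733e-05 9.9733e-05
  Equil      0.9279    0.2672     7.999 1.6521e-04
  solve Keq expr → x = 9.9733e-05; check Q = 3.1170e-04
Then remove 1.0000e-04 M of M.
Step 3:
                  L         B         D         M
  Initial    0.9279    0.2672     7.999 6.5211e-05
  Change  -9.9734e-05 -1.9947e-04 -9.9734e-05 9.9734e-05
  Equil      0.9278     0.267     7.999 1.6494e-04
  solve Keq expr → x = 9.9734e-05; check Q = 3.1170e-04

Direction: forward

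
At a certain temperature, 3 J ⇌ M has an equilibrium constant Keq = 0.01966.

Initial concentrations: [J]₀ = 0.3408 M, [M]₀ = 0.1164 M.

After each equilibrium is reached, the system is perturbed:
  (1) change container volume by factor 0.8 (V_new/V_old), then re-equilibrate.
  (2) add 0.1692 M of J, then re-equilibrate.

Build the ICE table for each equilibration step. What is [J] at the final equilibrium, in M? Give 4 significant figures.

Q₀ = 2.941 vs Keq = 0.01966 ⇒ Q>K, reverse
Step 1:
                    J           M
  Initial      0.3408      0.1164
  Change       0.3313     -0.1104
  Equil        0.6721    0.005969
  solve Keq expr → x = -0.1104; check Q = 0.01966
Then change container volume by factor 0.8 (V_new/V_old).
Step 2:
                    J           M
  Initial      0.8401    0.007461
  Change     -0.01121    0.003736
  Equil        0.8289      0.0112
  solve Keq expr → x = 0.003736; check Q = 0.01966
Then add 0.1692 M of J.
Step 3:
                    J           M
  Initial      0.9981      0.0112
  Change     -0.02137    0.007123
  Equil        0.9767     0.01832
  solve Keq expr → x = 0.007123; check Q = 0.01966

[J]_eq = 0.9767 M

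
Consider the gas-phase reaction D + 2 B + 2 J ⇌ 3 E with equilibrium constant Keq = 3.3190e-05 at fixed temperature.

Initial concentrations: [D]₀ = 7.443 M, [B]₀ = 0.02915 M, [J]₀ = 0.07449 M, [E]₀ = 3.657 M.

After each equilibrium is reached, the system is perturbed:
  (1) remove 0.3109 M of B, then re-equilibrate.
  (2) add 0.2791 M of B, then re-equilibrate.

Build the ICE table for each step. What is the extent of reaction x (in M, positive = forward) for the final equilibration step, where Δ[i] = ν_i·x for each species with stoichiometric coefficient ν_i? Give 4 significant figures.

Q₀ = 1.3937e+06 vs Keq = 3.3190e-05 ⇒ Q>K, reverse
Step 1:
                   D          B          J          E
  Initial      7.443    0.02915    0.07449      3.657
  Change        1.15      2.301      2.301     -3.451
  Equil        8.593       2.33      2.375     0.2059
  solve Keq expr → x = -1.15; check Q = 3.3190e-05
Then remove 0.3109 M of B.
Step 2:
                   D          B          J          E
  Initial      8.593      2.019      2.375     0.2059
  Change    0.005795    0.01159    0.01159   -0.01739
  Equil        8.599      2.031      2.387     0.1886
  solve Keq expr → x = -0.005795; check Q = 3.3190e-05
Then add 0.2791 M of B.
Step 3:
                   D          B          J          E
  Initial      8.599       2.31      2.387     0.1886
  Change   -0.005216   -0.01043   -0.01043    0.01565
  Equil        8.594      2.299      2.376     0.2042
  solve Keq expr → x = 0.005216; check Q = 3.3190e-05

x = 0.005216 M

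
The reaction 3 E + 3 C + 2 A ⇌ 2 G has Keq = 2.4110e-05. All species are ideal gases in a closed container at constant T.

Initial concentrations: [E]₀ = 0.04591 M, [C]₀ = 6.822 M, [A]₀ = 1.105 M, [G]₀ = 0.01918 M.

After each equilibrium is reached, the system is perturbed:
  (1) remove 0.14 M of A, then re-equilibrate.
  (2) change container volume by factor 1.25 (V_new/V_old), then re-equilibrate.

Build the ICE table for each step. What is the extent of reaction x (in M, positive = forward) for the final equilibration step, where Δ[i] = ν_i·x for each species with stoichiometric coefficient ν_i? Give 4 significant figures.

Q₀ = 0.009807 vs Keq = 2.4110e-05 ⇒ Q>K, reverse
Step 1:
                   E          C          A          G
  I          0.04591      6.822      1.105    0.01918
  C          0.02592    0.02592    0.01728   -0.01728
  E          0.07183      6.848      1.122   0.001901
  solve Keq expr → x = -0.008639; check Q = 2.4110e-05
Then remove 0.14 M of A.
Step 2:
                   E          C          A          G
  I          0.07183      6.848     0.9823   0.001901
  C       3.3735e-04 3.3735e-04 2.2490e-04 -2.2490e-04
  E          0.07217      6.848     0.9825   0.001676
  solve Keq expr → x = -1.1245e-04; check Q = 2.4110e-05
Then change container volume by factor 1.25 (V_new/V_old).
Step 3:
                   E          C          A          G
  I          0.05773      5.479      0.786   0.001341
  C       9.5474e-04 9.5474e-04 6.3650e-04 -6.3650e-04
  E          0.05869       5.48     0.7866 7.0439e-04
  solve Keq expr → x = -3.1825e-04; check Q = 2.4110e-05

x = -3.1825e-04 M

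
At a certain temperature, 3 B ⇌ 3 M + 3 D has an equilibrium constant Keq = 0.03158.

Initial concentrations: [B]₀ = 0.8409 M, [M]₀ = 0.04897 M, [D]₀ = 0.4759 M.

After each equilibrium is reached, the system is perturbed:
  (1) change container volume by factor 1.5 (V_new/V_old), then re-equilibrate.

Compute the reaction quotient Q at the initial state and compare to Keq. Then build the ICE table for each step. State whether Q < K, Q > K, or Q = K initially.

Q₀ = 2.1287e-05 vs Keq = 0.03158 ⇒ Q<K, forward
Step 1:
                  B         M         D
  Initial    0.8409   0.04897    0.4759
  Change    -0.2271    0.2271    0.2271
  Equil      0.6138     0.276     0.703
  solve Keq expr → x = 0.07568; check Q = 0.03158
Then change container volume by factor 1.5 (V_new/V_old).
Step 2:
                  B         M         D
  Initial    0.4092     0.184    0.4686
  Change   -0.04263   0.04263   0.04263
  Equil      0.3666    0.2266    0.5113
  solve Keq expr → x = 0.01421; check Q = 0.03158

Q₀ = 2.1287e-05; Q < K (proceeds forward)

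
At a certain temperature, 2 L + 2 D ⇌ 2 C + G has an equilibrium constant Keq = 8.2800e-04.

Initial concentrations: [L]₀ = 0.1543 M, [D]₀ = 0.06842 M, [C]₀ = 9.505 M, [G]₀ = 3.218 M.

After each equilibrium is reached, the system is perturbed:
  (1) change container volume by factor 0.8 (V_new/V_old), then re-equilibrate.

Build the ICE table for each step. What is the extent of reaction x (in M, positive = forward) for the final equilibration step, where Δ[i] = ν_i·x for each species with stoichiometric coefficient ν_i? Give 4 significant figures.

x = 0.02751 M

Q₀ = 2.6085e+06 vs Keq = 8.2800e-04 ⇒ Q>K, reverse
Step 1:
                    L           D           C           G
  Initial      0.1543     0.06842       9.505       3.218
  Change        6.197       6.197      -6.197      -3.098
  Equil         6.351       6.265       3.308      0.1197
  solve Keq expr → x = -3.098; check Q = 8.2800e-04
Then change container volume by factor 0.8 (V_new/V_old).
Step 2:
                    L           D           C           G
  Initial       7.939       7.831       4.136      0.1497
  Change     -0.05501    -0.05501     0.05501     0.02751
  Equil         7.883       7.776       4.191      0.1772
  solve Keq expr → x = 0.02751; check Q = 8.2800e-04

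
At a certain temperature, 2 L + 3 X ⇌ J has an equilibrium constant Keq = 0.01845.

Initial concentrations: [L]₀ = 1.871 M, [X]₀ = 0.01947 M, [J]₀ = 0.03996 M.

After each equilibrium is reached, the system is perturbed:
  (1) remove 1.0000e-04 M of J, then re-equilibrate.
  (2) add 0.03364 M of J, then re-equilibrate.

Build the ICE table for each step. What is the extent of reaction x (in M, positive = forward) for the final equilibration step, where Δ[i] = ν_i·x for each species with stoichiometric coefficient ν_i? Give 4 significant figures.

Q₀ = 1547 vs Keq = 0.01845 ⇒ Q>K, reverse
Step 1:
                  L         X         J
  init        1.871   0.01947   0.03996
  Δ         0.07954    0.1193  -0.03977
  eq          1.951    0.1388 1.8765e-04
  solve Keq expr → x = -0.03977; check Q = 0.01845
Then remove 1.0000e-04 M of J.
Step 2:
                  L         X         J
  init        1.951    0.1388 8.7653e-05
  Δ       -1.9753e-04 -2.9629e-04 9.8763e-05
  eq           1.95    0.1385 1.8642e-04
  solve Keq expr → x = 9.8763e-05; check Q = 0.01845
Then add 0.03364 M of J.
Step 3:
                  L         X         J
  init         1.95    0.1385   0.03383
  Δ         0.06566   0.09849  -0.03283
  eq          2.016     0.237 9.9792e-04
  solve Keq expr → x = -0.03283; check Q = 0.01845

x = -0.03283 M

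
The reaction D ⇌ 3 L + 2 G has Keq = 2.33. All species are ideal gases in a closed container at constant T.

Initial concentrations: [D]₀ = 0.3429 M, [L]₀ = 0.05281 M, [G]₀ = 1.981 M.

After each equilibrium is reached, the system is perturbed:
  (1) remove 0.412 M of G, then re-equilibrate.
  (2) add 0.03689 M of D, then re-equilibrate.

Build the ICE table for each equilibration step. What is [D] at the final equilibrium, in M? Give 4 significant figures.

[D]_eq = 0.222 M

Q₀ = 0.001686 vs Keq = 2.33 ⇒ Q<K, forward
Step 1:
                  D         L         G
  I          0.3429   0.05281     1.981
  C         -0.1349    0.4046    0.2697
  E           0.208    0.4574     2.251
  solve Keq expr → x = 0.1349; check Q = 2.33
Then remove 0.412 M of G.
Step 2:
                  D         L         G
  I           0.208    0.4574     1.839
  C        -0.01562   0.04686   0.03124
  E          0.1924    0.5043      1.87
  solve Keq expr → x = 0.01562; check Q = 2.33
Then add 0.03689 M of D.
Step 3:
                  D         L         G
  I          0.2293    0.5043      1.87
  C       -0.007298   0.02189    0.0146
  E           0.222    0.5261     1.885
  solve Keq expr → x = 0.007298; check Q = 2.33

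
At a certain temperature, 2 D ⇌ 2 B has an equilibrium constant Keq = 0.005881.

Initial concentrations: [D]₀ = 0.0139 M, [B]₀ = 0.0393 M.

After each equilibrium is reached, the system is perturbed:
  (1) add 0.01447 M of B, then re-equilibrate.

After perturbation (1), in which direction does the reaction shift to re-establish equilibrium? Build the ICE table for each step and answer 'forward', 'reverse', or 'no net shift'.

Direction: reverse

Q₀ = 7.994 vs Keq = 0.005881 ⇒ Q>K, reverse
Step 1:
                    D           B
  I            0.0139      0.0393
  C           0.03551    -0.03551
  E           0.04941    0.003789
  solve Keq expr → x = -0.01776; check Q = 0.005881
Then add 0.01447 M of B.
Step 2:
                    D           B
  I           0.04941     0.01826
  C           0.01344    -0.01344
  E           0.06285     0.00482
  solve Keq expr → x = -0.00672; check Q = 0.005881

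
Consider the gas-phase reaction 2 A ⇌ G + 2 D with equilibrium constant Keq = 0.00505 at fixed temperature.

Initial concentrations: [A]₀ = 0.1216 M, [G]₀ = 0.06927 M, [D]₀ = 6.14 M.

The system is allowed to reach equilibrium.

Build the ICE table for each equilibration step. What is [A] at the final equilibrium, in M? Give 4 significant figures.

[A]_eq = 0.2601 M

Q₀ = 176.6 vs Keq = 0.00505 ⇒ Q>K, reverse
Step 1:
                    A           G           D
  init         0.1216     0.06927        6.14
  Δ            0.1385    -0.06926     -0.1385
  eq           0.2601  9.4869e-06       6.001
  solve Keq expr → x = -0.06926; check Q = 0.00505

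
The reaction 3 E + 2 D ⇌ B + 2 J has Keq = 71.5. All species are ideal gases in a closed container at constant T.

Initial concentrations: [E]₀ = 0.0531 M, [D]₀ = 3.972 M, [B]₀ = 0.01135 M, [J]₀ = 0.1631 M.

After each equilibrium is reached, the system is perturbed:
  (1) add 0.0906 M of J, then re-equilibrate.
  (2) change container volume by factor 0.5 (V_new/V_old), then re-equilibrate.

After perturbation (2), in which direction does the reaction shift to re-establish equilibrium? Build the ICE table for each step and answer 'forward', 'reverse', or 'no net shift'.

Q₀ = 0.1278 vs Keq = 71.5 ⇒ Q<K, forward
Step 1:
                   E          D          B          J
  init        0.0531      3.972    0.01135     0.1631
  Δ         -0.04359   -0.02906    0.01453    0.02906
  eq        0.009509      3.943    0.02588     0.1922
  solve Keq expr → x = 0.01453; check Q = 71.5
Then add 0.0906 M of J.
Step 2:
                   E          D          B          J
  init      0.009509      3.943    0.02588     0.2828
  Δ         0.002601   0.001734 -8.6685e-04  -0.001734
  eq         0.01211      3.945    0.02501      0.281
  solve Keq expr → x = -8.6685e-04; check Q = 71.5
Then change container volume by factor 0.5 (V_new/V_old).
Step 3:
                   E          D          B          J
  init       0.02422      7.889    0.05003     0.5621
  Δ        -0.008564   -0.00571   0.002855    0.00571
  eq         0.01565      7.884    0.05288     0.5678
  solve Keq expr → x = 0.002855; check Q = 71.5

Direction: forward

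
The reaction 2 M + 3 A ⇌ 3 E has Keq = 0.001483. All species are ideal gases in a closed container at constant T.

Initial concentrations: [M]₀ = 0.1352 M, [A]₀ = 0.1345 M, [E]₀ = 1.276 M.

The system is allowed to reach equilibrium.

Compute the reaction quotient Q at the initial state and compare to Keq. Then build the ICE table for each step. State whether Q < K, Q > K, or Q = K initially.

Q₀ = 4.6712e+04; Q > K (proceeds reverse)

Q₀ = 4.6712e+04 vs Keq = 0.001483 ⇒ Q>K, reverse
Step 1:
                  M         A         E
  init       0.1352    0.1345     1.276
  Δ          0.7606     1.141    -1.141
  eq         0.8958     1.275    0.1351
  solve Keq expr → x = -0.3803; check Q = 0.001483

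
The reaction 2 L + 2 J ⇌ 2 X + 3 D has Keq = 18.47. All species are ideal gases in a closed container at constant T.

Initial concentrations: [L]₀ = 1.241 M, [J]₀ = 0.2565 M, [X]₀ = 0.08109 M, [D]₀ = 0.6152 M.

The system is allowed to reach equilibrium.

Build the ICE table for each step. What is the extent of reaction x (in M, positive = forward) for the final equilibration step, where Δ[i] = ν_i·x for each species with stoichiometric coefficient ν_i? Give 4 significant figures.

x = 0.1005 M

Q₀ = 0.01511 vs Keq = 18.47 ⇒ Q<K, forward
Step 1:
                  L         J         X         D
  init        1.241    0.2565   0.08109    0.6152
  Δ         -0.2011   -0.2011    0.2011    0.3016
  eq           1.04   0.05542    0.2822    0.9168
  solve Keq expr → x = 0.1005; check Q = 18.47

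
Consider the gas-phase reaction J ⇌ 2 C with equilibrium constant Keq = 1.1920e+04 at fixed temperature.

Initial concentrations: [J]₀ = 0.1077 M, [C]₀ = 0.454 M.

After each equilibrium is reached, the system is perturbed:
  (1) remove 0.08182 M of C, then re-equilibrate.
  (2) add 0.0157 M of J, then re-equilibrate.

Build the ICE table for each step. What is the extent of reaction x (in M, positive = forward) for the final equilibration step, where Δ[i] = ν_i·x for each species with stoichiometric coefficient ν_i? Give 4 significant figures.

x = 0.0157 M

Q₀ = 1.914 vs Keq = 1.1920e+04 ⇒ Q<K, forward
Step 1:
                   J          C
  I           0.1077      0.454
  C          -0.1077     0.2153
  E       3.7584e-05     0.6693
  solve Keq expr → x = 0.1077; check Q = 1.1920e+04
Then remove 0.08182 M of C.
Step 2:
                   J          C
  I       3.7584e-05     0.5875
  C       -8.6253e-06 1.7251e-05
  E       2.8958e-05     0.5875
  solve Keq expr → x = 8.6253e-06; check Q = 1.1920e+04
Then add 0.0157 M of J.
Step 3:
                   J          C
  I          0.01573     0.5875
  C          -0.0157    0.03139
  E       3.2136e-05     0.6189
  solve Keq expr → x = 0.0157; check Q = 1.1920e+04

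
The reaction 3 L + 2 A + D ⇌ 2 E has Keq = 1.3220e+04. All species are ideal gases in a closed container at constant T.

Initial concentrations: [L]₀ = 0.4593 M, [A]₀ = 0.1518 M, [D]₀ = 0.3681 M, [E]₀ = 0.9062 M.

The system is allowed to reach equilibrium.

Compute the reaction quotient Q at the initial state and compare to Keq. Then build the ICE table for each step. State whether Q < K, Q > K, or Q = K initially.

Q₀ = 999.2; Q < K (proceeds forward)

Q₀ = 999.2 vs Keq = 1.3220e+04 ⇒ Q<K, forward
Step 1:
                   L          A          D          E
  I           0.4593     0.1518     0.3681     0.9062
  C          -0.1163   -0.07756   -0.03878    0.07756
  E            0.343    0.07424     0.3293     0.9838
  solve Keq expr → x = 0.03878; check Q = 1.3220e+04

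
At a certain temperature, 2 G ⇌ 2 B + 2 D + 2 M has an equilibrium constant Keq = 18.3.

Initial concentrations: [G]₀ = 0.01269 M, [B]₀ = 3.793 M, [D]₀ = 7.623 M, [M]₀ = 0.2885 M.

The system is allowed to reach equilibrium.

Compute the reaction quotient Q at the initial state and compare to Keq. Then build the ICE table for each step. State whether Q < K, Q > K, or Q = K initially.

Q₀ = 4.3210e+05 vs Keq = 18.3 ⇒ Q>K, reverse
Step 1:
                  G         B         D         M
  I         0.01269     3.793     7.623    0.2885
  C          0.2462   -0.2462   -0.2462   -0.2462
  E          0.2589     3.547     7.377   0.04232
  solve Keq expr → x = -0.1231; check Q = 18.3

Q₀ = 4.3210e+05; Q > K (proceeds reverse)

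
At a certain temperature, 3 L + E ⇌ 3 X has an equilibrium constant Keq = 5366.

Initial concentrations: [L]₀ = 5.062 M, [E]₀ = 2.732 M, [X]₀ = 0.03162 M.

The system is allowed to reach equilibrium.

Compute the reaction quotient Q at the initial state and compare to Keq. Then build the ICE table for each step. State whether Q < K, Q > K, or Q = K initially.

Q₀ = 8.9215e-08 vs Keq = 5366 ⇒ Q<K, forward
Step 1:
                  L         E         X
  I           5.062     2.732   0.03162
  C          -4.797    -1.599     4.797
  E          0.2646     1.133     4.829
  solve Keq expr → x = 1.599; check Q = 5366

Q₀ = 8.9215e-08; Q < K (proceeds forward)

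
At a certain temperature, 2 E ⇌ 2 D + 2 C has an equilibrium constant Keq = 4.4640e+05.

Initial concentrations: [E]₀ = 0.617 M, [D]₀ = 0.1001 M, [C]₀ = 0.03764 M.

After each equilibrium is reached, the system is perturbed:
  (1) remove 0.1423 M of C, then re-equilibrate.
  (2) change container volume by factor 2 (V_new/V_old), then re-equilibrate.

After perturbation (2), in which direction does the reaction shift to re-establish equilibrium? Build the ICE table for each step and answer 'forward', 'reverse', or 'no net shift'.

Q₀ = 3.7290e-05 vs Keq = 4.4640e+05 ⇒ Q<K, forward
Step 1:
                   E          D          C
  I            0.617     0.1001    0.03764
  C          -0.6163     0.6163     0.6163
  E       7.0118e-04     0.7164     0.6539
  solve Keq expr → x = 0.3081; check Q = 4.4640e+05
Then remove 0.1423 M of C.
Step 2:
                   E          D          C
  I       7.0118e-04     0.7164     0.5116
  C       -1.5230e-04 1.5230e-04 1.5230e-04
  E       5.4888e-04     0.7166     0.5118
  solve Keq expr → x = 7.6150e-05; check Q = 4.4640e+05
Then change container volume by factor 2 (V_new/V_old).
Step 3:
                   E          D          C
  I       2.7444e-04     0.3583     0.2559
  C       -1.3709e-04 1.3709e-04 1.3709e-04
  E       1.3735e-04     0.3584      0.256
  solve Keq expr → x = 6.8547e-05; check Q = 4.4640e+05

Direction: forward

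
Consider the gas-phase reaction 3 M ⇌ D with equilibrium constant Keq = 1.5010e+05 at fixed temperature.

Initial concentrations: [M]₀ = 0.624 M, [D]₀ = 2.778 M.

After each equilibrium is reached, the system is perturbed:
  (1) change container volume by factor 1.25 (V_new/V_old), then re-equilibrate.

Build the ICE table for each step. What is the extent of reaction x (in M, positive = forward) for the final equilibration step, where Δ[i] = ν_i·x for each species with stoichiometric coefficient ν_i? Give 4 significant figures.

Q₀ = 11.43 vs Keq = 1.5010e+05 ⇒ Q<K, forward
Step 1:
                    M           D
  Initial       0.624       2.778
  Change      -0.5969       0.199
  Equil       0.02707       2.977
  solve Keq expr → x = 0.199; check Q = 1.5010e+05
Then change container volume by factor 1.25 (V_new/V_old).
Step 2:
                    M           D
  Initial     0.02165       2.382
  Change     0.003469   -0.001156
  Equil       0.02512        2.38
  solve Keq expr → x = -0.001156; check Q = 1.5010e+05

x = -0.001156 M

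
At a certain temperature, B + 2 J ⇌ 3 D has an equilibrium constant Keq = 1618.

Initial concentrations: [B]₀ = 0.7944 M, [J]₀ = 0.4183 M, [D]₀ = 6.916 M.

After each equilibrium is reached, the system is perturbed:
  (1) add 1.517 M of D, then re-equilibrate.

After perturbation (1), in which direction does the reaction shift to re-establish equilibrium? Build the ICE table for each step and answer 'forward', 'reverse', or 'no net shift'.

Direction: reverse

Q₀ = 2380 vs Keq = 1618 ⇒ Q>K, reverse
Step 1:
                    B           J           D
  init         0.7944      0.4183       6.916
  Δ           0.03382     0.06765     -0.1015
  eq           0.8282      0.4859       6.815
  solve Keq expr → x = -0.03382; check Q = 1618
Then add 1.517 M of D.
Step 2:
                    B           J           D
  init         0.8282      0.4859       8.332
  Δ           0.06297      0.1259     -0.1889
  eq           0.8912      0.6119       8.143
  solve Keq expr → x = -0.06297; check Q = 1618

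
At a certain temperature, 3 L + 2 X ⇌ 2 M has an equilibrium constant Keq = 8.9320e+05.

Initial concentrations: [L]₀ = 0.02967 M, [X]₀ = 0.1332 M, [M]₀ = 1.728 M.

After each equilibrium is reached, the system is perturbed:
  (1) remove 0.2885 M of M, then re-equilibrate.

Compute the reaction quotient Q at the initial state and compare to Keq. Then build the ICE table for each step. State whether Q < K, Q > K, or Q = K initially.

Q₀ = 6.4436e+06; Q > K (proceeds reverse)

Q₀ = 6.4436e+06 vs Keq = 8.9320e+05 ⇒ Q>K, reverse
Step 1:
                  L         X         M
  I         0.02967    0.1332     1.728
  C         0.02328   0.01552  -0.01552
  E         0.05295    0.1487     1.712
  solve Keq expr → x = -0.00776; check Q = 8.9320e+05
Then remove 0.2885 M of M.
Step 2:
                  L         X         M
  I         0.05295    0.1487     1.424
  C       -0.005293 -0.003529  0.003529
  E         0.04766    0.1452     1.428
  solve Keq expr → x = 0.001764; check Q = 8.9320e+05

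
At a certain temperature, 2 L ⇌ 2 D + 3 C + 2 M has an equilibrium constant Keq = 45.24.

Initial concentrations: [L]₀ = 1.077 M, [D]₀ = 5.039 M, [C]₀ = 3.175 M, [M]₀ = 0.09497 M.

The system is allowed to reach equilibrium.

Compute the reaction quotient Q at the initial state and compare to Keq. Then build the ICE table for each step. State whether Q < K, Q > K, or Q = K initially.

Q₀ = 6.319 vs Keq = 45.24 ⇒ Q<K, forward
Step 1:
                    L           D           C           M
  Initial       1.077       5.039       3.175     0.09497
  Change      -0.1114      0.1114      0.1671      0.1114
  Equil        0.9656        5.15       3.342      0.2064
  solve Keq expr → x = 0.05571; check Q = 45.24

Q₀ = 6.319; Q < K (proceeds forward)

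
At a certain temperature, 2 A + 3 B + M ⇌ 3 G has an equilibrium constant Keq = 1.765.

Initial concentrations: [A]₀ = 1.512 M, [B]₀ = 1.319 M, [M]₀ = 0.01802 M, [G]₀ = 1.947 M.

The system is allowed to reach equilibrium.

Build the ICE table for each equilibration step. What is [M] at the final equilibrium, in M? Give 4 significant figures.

[M]_eq = 0.144 M

Q₀ = 78.07 vs Keq = 1.765 ⇒ Q>K, reverse
Step 1:
                    A           B           M           G
  Initial       1.512       1.319     0.01802       1.947
  Change       0.2519      0.3779       0.126     -0.3779
  Equil         1.764       1.697       0.144       1.569
  solve Keq expr → x = -0.126; check Q = 1.765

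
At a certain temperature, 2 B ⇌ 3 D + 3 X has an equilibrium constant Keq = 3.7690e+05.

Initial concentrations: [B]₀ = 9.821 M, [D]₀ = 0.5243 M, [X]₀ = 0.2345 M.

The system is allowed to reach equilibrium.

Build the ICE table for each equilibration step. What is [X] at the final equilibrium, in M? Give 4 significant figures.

[X]_eq = 11.3 M

Q₀ = 1.9269e-05 vs Keq = 3.7690e+05 ⇒ Q<K, forward
Step 1:
                  B         D         X
  init        9.821    0.5243    0.2345
  Δ          -7.378     11.07     11.07
  eq          2.443     11.59      11.3
  solve Keq expr → x = 3.689; check Q = 3.7690e+05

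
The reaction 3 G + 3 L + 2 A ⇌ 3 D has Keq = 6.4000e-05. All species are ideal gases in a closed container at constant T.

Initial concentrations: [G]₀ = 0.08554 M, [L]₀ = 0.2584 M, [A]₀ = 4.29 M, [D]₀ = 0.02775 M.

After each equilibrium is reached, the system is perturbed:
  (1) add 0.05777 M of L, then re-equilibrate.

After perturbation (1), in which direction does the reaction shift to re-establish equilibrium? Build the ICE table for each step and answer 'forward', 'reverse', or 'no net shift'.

Q₀ = 0.1075 vs Keq = 6.4000e-05 ⇒ Q>K, reverse
Step 1:
                    G           L           A           D
  init        0.08554      0.2584        4.29     0.02775
  Δ           0.02446     0.02446      0.0163    -0.02446
  eq             0.11      0.2829       4.306    0.003294
  solve Keq expr → x = -0.008152; check Q = 6.4000e-05
Then add 0.05777 M of L.
Step 2:
                    G           L           A           D
  init           0.11      0.3406       4.306    0.003294
  Δ       -6.4194e-04 -6.4194e-04 -4.2796e-04  6.4194e-04
  eq           0.1094        0.34       4.306    0.003936
  solve Keq expr → x = 2.1398e-04; check Q = 6.4000e-05

Direction: forward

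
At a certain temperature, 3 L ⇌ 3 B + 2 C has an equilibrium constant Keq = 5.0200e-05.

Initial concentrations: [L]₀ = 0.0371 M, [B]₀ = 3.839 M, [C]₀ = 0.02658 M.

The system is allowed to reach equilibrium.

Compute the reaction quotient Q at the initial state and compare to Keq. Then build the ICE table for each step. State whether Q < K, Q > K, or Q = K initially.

Q₀ = 782.8 vs Keq = 5.0200e-05 ⇒ Q>K, reverse
Step 1:
                  L         B         C
  Initial    0.0371     3.839   0.02658
  Change    0.03984  -0.03984  -0.02656
  Equil     0.07694     3.799 2.0419e-05
  solve Keq expr → x = -0.01328; check Q = 5.0200e-05

Q₀ = 782.8; Q > K (proceeds reverse)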